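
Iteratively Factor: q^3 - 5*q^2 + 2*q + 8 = (q - 4)*(q^2 - q - 2) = (q - 4)*(q - 2)*(q + 1)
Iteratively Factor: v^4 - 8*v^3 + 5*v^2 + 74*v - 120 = (v - 4)*(v^3 - 4*v^2 - 11*v + 30) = (v - 4)*(v - 2)*(v^2 - 2*v - 15) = (v - 5)*(v - 4)*(v - 2)*(v + 3)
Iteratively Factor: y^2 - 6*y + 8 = (y - 2)*(y - 4)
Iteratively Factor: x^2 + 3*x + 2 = (x + 2)*(x + 1)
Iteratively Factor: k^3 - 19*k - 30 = (k - 5)*(k^2 + 5*k + 6) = (k - 5)*(k + 3)*(k + 2)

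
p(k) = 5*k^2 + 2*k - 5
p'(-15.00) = -148.00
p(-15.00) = 1090.00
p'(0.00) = 2.00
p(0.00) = -5.00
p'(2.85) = 30.50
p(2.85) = 41.31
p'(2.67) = 28.70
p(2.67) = 35.98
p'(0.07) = 2.70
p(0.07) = -4.84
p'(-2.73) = -25.30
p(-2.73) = 26.80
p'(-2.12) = -19.20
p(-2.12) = 13.23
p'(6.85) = 70.50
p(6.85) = 243.31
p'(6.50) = 67.00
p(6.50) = 219.25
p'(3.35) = 35.50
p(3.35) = 57.81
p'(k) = 10*k + 2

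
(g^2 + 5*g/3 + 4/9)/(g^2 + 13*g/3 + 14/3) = (9*g^2 + 15*g + 4)/(3*(3*g^2 + 13*g + 14))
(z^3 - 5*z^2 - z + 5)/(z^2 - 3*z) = (z^3 - 5*z^2 - z + 5)/(z*(z - 3))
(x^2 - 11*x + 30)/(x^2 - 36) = (x - 5)/(x + 6)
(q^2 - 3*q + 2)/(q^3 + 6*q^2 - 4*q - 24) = (q - 1)/(q^2 + 8*q + 12)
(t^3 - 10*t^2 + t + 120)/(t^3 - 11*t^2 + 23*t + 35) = (t^2 - 5*t - 24)/(t^2 - 6*t - 7)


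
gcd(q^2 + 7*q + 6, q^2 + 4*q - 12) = q + 6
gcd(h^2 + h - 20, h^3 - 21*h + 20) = h^2 + h - 20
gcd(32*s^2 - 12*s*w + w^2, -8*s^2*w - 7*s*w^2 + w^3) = 8*s - w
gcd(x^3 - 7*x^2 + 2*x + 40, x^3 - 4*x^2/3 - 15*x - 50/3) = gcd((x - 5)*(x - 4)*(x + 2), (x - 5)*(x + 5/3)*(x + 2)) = x^2 - 3*x - 10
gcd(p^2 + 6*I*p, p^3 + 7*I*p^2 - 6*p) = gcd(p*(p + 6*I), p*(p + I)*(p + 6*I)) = p^2 + 6*I*p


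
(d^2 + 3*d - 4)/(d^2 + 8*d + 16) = (d - 1)/(d + 4)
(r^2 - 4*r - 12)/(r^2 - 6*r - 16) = (r - 6)/(r - 8)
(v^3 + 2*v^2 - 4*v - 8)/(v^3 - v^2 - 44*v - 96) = (-v^3 - 2*v^2 + 4*v + 8)/(-v^3 + v^2 + 44*v + 96)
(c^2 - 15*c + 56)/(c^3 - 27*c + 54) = (c^2 - 15*c + 56)/(c^3 - 27*c + 54)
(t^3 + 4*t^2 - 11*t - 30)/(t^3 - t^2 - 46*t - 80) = (t - 3)/(t - 8)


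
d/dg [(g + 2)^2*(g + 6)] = (g + 2)*(3*g + 14)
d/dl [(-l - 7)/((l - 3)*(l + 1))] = (l^2 + 14*l - 11)/(l^4 - 4*l^3 - 2*l^2 + 12*l + 9)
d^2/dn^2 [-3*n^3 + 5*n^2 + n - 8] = 10 - 18*n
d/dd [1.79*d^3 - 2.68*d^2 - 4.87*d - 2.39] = 5.37*d^2 - 5.36*d - 4.87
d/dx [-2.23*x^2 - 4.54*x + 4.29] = -4.46*x - 4.54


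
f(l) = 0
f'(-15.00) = 0.00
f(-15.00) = 0.00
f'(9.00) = 0.00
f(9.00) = 0.00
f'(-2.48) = 0.00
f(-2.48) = 0.00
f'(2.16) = 0.00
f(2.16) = 0.00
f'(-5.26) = 0.00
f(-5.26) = 0.00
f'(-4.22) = 0.00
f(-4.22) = 0.00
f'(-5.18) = 0.00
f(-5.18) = 0.00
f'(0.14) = 0.00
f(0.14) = 0.00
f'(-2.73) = 0.00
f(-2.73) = 0.00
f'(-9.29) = 0.00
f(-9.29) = 0.00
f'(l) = 0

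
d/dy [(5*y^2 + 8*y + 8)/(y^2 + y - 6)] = (-3*y^2 - 76*y - 56)/(y^4 + 2*y^3 - 11*y^2 - 12*y + 36)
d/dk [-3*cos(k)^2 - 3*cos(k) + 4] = 3*sin(k) + 3*sin(2*k)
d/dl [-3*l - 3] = -3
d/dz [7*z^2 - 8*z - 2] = 14*z - 8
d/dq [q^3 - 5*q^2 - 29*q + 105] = 3*q^2 - 10*q - 29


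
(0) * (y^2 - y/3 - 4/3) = 0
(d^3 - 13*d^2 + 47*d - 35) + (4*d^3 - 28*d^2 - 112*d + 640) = 5*d^3 - 41*d^2 - 65*d + 605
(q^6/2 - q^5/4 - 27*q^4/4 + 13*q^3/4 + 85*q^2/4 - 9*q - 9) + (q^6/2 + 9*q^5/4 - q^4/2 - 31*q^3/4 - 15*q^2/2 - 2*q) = q^6 + 2*q^5 - 29*q^4/4 - 9*q^3/2 + 55*q^2/4 - 11*q - 9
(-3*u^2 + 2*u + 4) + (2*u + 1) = -3*u^2 + 4*u + 5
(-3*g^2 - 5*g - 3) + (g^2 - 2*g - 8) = -2*g^2 - 7*g - 11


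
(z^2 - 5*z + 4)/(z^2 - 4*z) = (z - 1)/z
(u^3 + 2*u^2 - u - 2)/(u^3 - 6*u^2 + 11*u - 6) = (u^2 + 3*u + 2)/(u^2 - 5*u + 6)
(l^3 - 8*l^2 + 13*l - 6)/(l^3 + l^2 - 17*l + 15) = (l^2 - 7*l + 6)/(l^2 + 2*l - 15)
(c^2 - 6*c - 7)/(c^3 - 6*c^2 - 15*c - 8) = (c - 7)/(c^2 - 7*c - 8)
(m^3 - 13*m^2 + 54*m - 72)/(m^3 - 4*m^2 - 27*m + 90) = (m - 4)/(m + 5)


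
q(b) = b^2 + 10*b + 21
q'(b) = 2*b + 10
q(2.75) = 56.06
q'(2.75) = 15.50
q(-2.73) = 1.15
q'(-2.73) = 4.54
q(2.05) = 45.70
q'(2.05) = 14.10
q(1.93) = 44.02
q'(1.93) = 13.86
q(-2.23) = 3.67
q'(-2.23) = 5.54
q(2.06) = 45.84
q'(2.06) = 14.12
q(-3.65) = -2.18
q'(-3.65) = 2.70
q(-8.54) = 8.53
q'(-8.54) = -7.08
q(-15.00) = 96.00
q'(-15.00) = -20.00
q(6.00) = 117.00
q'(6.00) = 22.00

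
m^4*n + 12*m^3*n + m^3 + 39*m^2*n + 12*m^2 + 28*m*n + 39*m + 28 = (m + 1)*(m + 4)*(m + 7)*(m*n + 1)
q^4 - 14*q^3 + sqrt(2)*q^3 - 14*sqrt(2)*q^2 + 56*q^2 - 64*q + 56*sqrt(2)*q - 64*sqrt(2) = (q - 8)*(q - 4)*(q - 2)*(q + sqrt(2))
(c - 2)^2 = c^2 - 4*c + 4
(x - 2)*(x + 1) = x^2 - x - 2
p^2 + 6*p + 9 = (p + 3)^2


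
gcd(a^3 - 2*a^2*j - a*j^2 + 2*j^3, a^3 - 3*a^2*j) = 1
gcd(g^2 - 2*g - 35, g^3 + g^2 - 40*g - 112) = g - 7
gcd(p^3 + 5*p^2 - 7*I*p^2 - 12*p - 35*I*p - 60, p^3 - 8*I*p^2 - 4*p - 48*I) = p - 4*I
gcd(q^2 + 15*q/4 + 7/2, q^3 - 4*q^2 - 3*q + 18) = q + 2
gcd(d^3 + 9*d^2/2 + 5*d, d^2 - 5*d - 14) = d + 2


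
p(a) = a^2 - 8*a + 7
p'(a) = 2*a - 8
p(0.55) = 2.90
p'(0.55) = -6.90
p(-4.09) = 56.45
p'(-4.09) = -16.18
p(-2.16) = 28.95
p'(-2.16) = -12.32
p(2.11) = -5.43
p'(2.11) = -3.78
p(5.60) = -6.44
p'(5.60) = 3.20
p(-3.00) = 40.00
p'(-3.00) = -14.00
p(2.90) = -7.79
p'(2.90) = -2.20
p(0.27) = 4.91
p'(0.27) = -7.46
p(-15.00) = 352.00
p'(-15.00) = -38.00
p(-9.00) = 160.00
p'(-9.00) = -26.00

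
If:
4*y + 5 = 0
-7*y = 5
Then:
No Solution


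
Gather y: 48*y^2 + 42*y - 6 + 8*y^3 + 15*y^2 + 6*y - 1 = 8*y^3 + 63*y^2 + 48*y - 7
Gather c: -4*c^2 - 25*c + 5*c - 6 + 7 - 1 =-4*c^2 - 20*c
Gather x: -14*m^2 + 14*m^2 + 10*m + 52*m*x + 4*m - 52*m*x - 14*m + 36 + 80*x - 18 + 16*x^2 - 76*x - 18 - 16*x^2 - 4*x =0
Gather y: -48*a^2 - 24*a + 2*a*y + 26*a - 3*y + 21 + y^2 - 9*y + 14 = -48*a^2 + 2*a + y^2 + y*(2*a - 12) + 35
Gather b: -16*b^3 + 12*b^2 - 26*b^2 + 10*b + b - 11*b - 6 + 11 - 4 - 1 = -16*b^3 - 14*b^2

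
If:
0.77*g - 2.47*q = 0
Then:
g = 3.20779220779221*q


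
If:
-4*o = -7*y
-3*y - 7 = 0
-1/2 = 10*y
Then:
No Solution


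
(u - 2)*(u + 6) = u^2 + 4*u - 12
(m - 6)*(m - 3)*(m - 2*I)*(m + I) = m^4 - 9*m^3 - I*m^3 + 20*m^2 + 9*I*m^2 - 18*m - 18*I*m + 36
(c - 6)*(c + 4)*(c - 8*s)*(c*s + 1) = c^4*s - 8*c^3*s^2 - 2*c^3*s + c^3 + 16*c^2*s^2 - 32*c^2*s - 2*c^2 + 192*c*s^2 + 16*c*s - 24*c + 192*s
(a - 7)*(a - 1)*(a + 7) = a^3 - a^2 - 49*a + 49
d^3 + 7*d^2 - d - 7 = (d - 1)*(d + 1)*(d + 7)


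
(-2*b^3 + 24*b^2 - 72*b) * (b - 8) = -2*b^4 + 40*b^3 - 264*b^2 + 576*b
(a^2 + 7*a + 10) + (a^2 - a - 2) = 2*a^2 + 6*a + 8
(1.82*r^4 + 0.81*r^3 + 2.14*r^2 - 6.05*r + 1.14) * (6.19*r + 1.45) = 11.2658*r^5 + 7.6529*r^4 + 14.4211*r^3 - 34.3465*r^2 - 1.7159*r + 1.653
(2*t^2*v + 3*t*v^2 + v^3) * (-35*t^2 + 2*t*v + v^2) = -70*t^4*v - 101*t^3*v^2 - 27*t^2*v^3 + 5*t*v^4 + v^5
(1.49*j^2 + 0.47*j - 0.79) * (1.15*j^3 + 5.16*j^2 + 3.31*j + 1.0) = 1.7135*j^5 + 8.2289*j^4 + 6.4486*j^3 - 1.0307*j^2 - 2.1449*j - 0.79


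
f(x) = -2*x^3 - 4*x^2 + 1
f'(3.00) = -78.00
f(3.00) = -89.00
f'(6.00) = -264.00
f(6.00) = -575.00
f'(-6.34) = -190.45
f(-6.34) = 349.90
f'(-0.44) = 2.36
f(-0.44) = 0.40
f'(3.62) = -107.59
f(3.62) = -146.29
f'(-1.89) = -6.31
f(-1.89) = 0.21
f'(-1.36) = -0.22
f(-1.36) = -1.37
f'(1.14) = -16.92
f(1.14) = -7.16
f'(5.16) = -201.03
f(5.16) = -380.28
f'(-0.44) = 2.36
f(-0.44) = 0.40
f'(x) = -6*x^2 - 8*x = 2*x*(-3*x - 4)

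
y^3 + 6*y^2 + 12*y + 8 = (y + 2)^3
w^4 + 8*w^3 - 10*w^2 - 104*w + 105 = (w - 3)*(w - 1)*(w + 5)*(w + 7)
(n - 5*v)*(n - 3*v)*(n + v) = n^3 - 7*n^2*v + 7*n*v^2 + 15*v^3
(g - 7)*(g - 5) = g^2 - 12*g + 35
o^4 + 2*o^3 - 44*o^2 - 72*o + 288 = (o - 6)*(o - 2)*(o + 4)*(o + 6)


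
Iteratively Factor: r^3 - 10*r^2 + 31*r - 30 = (r - 3)*(r^2 - 7*r + 10) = (r - 5)*(r - 3)*(r - 2)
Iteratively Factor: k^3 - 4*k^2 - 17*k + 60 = (k - 5)*(k^2 + k - 12) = (k - 5)*(k - 3)*(k + 4)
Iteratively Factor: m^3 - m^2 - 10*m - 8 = (m + 2)*(m^2 - 3*m - 4) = (m - 4)*(m + 2)*(m + 1)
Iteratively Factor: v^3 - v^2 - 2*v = (v)*(v^2 - v - 2) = v*(v - 2)*(v + 1)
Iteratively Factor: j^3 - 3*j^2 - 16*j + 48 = (j + 4)*(j^2 - 7*j + 12) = (j - 3)*(j + 4)*(j - 4)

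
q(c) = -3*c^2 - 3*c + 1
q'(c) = -6*c - 3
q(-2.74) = -13.30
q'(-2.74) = 13.44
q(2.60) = -27.08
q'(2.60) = -18.60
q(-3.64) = -27.83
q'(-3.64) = 18.84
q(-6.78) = -116.57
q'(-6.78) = 37.68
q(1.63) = -11.86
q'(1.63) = -12.78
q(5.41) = -103.03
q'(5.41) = -35.46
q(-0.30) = 1.63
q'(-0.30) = -1.20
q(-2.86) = -14.96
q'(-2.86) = 14.16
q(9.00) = -269.00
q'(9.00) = -57.00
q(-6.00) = -89.00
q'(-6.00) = 33.00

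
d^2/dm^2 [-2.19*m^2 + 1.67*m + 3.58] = -4.38000000000000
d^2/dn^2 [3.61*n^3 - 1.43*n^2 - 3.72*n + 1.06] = 21.66*n - 2.86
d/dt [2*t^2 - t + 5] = 4*t - 1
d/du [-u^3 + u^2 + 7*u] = -3*u^2 + 2*u + 7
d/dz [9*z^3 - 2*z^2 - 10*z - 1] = 27*z^2 - 4*z - 10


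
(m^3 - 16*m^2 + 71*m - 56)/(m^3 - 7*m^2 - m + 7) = (m - 8)/(m + 1)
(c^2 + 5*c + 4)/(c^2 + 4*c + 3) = (c + 4)/(c + 3)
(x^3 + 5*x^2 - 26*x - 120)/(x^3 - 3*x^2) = (x^3 + 5*x^2 - 26*x - 120)/(x^2*(x - 3))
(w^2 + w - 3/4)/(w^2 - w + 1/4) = (2*w + 3)/(2*w - 1)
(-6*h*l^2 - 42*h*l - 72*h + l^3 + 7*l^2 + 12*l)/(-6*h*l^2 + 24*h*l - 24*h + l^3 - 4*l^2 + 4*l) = (l^2 + 7*l + 12)/(l^2 - 4*l + 4)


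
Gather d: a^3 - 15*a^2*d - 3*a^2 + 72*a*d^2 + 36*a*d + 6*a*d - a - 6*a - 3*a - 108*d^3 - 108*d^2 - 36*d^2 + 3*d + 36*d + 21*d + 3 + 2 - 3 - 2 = a^3 - 3*a^2 - 10*a - 108*d^3 + d^2*(72*a - 144) + d*(-15*a^2 + 42*a + 60)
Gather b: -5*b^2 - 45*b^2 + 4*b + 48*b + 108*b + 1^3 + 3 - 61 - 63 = -50*b^2 + 160*b - 120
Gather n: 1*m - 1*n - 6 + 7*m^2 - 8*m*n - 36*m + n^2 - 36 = 7*m^2 - 35*m + n^2 + n*(-8*m - 1) - 42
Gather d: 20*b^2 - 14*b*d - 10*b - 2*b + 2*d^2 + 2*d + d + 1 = 20*b^2 - 12*b + 2*d^2 + d*(3 - 14*b) + 1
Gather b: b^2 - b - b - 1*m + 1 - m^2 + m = b^2 - 2*b - m^2 + 1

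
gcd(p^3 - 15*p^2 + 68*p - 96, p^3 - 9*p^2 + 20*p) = p - 4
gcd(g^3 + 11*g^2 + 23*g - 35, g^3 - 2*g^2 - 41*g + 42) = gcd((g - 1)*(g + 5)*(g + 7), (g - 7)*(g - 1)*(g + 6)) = g - 1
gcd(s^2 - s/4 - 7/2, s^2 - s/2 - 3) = s - 2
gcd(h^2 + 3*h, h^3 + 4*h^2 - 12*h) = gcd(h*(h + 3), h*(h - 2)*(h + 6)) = h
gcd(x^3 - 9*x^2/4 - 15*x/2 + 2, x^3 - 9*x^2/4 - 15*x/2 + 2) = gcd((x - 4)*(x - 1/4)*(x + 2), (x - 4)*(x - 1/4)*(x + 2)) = x^3 - 9*x^2/4 - 15*x/2 + 2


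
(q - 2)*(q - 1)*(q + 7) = q^3 + 4*q^2 - 19*q + 14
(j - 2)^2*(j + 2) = j^3 - 2*j^2 - 4*j + 8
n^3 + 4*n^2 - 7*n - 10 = (n - 2)*(n + 1)*(n + 5)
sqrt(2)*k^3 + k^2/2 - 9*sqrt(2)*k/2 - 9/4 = (k - 3*sqrt(2)/2)*(k + 3*sqrt(2)/2)*(sqrt(2)*k + 1/2)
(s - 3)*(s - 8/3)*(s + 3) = s^3 - 8*s^2/3 - 9*s + 24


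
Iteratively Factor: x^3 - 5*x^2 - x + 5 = (x - 1)*(x^2 - 4*x - 5) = (x - 1)*(x + 1)*(x - 5)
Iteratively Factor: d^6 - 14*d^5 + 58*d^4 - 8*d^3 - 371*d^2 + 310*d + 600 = (d - 5)*(d^5 - 9*d^4 + 13*d^3 + 57*d^2 - 86*d - 120) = (d - 5)^2*(d^4 - 4*d^3 - 7*d^2 + 22*d + 24) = (d - 5)^2*(d - 3)*(d^3 - d^2 - 10*d - 8) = (d - 5)^2*(d - 4)*(d - 3)*(d^2 + 3*d + 2) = (d - 5)^2*(d - 4)*(d - 3)*(d + 1)*(d + 2)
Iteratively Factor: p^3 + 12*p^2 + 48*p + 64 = (p + 4)*(p^2 + 8*p + 16) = (p + 4)^2*(p + 4)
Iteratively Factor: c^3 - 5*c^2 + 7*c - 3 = (c - 3)*(c^2 - 2*c + 1) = (c - 3)*(c - 1)*(c - 1)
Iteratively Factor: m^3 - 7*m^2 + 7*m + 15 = (m - 3)*(m^2 - 4*m - 5) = (m - 3)*(m + 1)*(m - 5)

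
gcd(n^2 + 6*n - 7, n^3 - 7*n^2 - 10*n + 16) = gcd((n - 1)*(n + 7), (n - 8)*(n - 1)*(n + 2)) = n - 1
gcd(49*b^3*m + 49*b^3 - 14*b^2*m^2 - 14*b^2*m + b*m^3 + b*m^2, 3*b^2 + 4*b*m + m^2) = 1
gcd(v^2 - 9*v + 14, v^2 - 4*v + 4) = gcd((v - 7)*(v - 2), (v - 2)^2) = v - 2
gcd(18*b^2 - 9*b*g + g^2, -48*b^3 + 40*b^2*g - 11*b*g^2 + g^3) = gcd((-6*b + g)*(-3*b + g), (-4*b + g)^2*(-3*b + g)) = 3*b - g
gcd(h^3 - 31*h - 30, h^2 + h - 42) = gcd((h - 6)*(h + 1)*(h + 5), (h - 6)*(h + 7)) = h - 6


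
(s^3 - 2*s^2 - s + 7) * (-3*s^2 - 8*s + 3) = -3*s^5 - 2*s^4 + 22*s^3 - 19*s^2 - 59*s + 21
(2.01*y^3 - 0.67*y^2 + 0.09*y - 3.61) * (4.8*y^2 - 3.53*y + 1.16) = 9.648*y^5 - 10.3113*y^4 + 5.1287*y^3 - 18.4229*y^2 + 12.8477*y - 4.1876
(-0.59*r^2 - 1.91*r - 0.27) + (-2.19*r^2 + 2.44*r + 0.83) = -2.78*r^2 + 0.53*r + 0.56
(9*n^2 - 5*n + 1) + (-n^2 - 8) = 8*n^2 - 5*n - 7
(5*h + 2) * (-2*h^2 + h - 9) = -10*h^3 + h^2 - 43*h - 18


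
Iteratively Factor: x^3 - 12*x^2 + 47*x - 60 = (x - 4)*(x^2 - 8*x + 15) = (x - 5)*(x - 4)*(x - 3)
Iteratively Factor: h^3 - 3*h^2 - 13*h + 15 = (h + 3)*(h^2 - 6*h + 5) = (h - 1)*(h + 3)*(h - 5)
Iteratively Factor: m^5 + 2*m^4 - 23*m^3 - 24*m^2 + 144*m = (m - 3)*(m^4 + 5*m^3 - 8*m^2 - 48*m) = (m - 3)*(m + 4)*(m^3 + m^2 - 12*m) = (m - 3)*(m + 4)^2*(m^2 - 3*m) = m*(m - 3)*(m + 4)^2*(m - 3)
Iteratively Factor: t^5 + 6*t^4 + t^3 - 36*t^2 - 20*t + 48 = (t + 2)*(t^4 + 4*t^3 - 7*t^2 - 22*t + 24) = (t + 2)*(t + 4)*(t^3 - 7*t + 6) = (t - 1)*(t + 2)*(t + 4)*(t^2 + t - 6) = (t - 1)*(t + 2)*(t + 3)*(t + 4)*(t - 2)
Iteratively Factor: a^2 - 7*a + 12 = (a - 3)*(a - 4)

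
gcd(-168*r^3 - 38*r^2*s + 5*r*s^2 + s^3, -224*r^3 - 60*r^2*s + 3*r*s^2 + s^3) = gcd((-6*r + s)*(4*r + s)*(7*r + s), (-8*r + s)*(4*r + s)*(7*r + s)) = 28*r^2 + 11*r*s + s^2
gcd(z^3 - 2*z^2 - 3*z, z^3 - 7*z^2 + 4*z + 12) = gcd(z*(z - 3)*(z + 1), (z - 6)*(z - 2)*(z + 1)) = z + 1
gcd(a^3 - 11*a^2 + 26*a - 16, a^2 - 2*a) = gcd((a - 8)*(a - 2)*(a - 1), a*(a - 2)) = a - 2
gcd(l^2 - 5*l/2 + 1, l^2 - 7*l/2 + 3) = l - 2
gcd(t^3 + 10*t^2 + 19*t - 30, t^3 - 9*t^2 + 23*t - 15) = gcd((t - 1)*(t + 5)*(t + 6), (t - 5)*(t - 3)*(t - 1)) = t - 1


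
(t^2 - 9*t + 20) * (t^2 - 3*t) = t^4 - 12*t^3 + 47*t^2 - 60*t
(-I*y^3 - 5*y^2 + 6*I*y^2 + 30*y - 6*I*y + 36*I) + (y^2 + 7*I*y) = -I*y^3 - 4*y^2 + 6*I*y^2 + 30*y + I*y + 36*I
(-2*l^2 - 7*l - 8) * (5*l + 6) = -10*l^3 - 47*l^2 - 82*l - 48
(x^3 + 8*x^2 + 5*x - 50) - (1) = x^3 + 8*x^2 + 5*x - 51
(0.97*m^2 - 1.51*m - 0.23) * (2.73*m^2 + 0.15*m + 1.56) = 2.6481*m^4 - 3.9768*m^3 + 0.6588*m^2 - 2.3901*m - 0.3588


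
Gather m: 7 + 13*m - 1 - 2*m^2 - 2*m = -2*m^2 + 11*m + 6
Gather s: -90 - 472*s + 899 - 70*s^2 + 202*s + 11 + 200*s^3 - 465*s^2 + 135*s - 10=200*s^3 - 535*s^2 - 135*s + 810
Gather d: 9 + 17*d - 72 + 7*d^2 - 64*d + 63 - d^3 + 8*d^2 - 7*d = -d^3 + 15*d^2 - 54*d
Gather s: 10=10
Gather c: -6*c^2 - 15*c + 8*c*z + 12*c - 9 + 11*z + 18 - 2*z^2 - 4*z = -6*c^2 + c*(8*z - 3) - 2*z^2 + 7*z + 9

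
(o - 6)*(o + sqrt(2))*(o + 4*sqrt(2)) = o^3 - 6*o^2 + 5*sqrt(2)*o^2 - 30*sqrt(2)*o + 8*o - 48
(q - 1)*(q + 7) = q^2 + 6*q - 7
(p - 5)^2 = p^2 - 10*p + 25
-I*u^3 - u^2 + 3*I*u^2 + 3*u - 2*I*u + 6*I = (u - 3)*(u - 2*I)*(-I*u + 1)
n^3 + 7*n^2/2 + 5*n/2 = n*(n + 1)*(n + 5/2)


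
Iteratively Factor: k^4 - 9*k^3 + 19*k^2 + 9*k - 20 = (k + 1)*(k^3 - 10*k^2 + 29*k - 20) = (k - 5)*(k + 1)*(k^2 - 5*k + 4) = (k - 5)*(k - 1)*(k + 1)*(k - 4)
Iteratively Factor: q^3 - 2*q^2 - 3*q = (q)*(q^2 - 2*q - 3) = q*(q - 3)*(q + 1)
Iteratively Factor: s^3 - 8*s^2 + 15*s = (s - 3)*(s^2 - 5*s) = s*(s - 3)*(s - 5)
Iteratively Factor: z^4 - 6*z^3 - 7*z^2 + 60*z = (z - 5)*(z^3 - z^2 - 12*z) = z*(z - 5)*(z^2 - z - 12) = z*(z - 5)*(z + 3)*(z - 4)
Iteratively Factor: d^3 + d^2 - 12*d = (d + 4)*(d^2 - 3*d) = (d - 3)*(d + 4)*(d)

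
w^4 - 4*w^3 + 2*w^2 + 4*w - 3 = (w - 3)*(w - 1)^2*(w + 1)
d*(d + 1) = d^2 + d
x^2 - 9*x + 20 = (x - 5)*(x - 4)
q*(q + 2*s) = q^2 + 2*q*s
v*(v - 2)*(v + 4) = v^3 + 2*v^2 - 8*v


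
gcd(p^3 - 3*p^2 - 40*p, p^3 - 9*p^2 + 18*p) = p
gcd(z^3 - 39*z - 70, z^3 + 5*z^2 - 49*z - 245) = z^2 - 2*z - 35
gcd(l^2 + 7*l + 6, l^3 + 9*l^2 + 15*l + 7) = l + 1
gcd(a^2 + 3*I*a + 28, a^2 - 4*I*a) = a - 4*I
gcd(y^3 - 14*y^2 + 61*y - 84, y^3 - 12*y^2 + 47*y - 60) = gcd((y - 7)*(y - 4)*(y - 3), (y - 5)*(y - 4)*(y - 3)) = y^2 - 7*y + 12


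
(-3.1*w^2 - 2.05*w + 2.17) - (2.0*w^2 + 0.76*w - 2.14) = -5.1*w^2 - 2.81*w + 4.31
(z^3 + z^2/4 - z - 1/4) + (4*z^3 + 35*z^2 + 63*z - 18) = 5*z^3 + 141*z^2/4 + 62*z - 73/4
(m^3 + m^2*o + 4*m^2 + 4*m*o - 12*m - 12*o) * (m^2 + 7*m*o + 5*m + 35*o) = m^5 + 8*m^4*o + 9*m^4 + 7*m^3*o^2 + 72*m^3*o + 8*m^3 + 63*m^2*o^2 + 64*m^2*o - 60*m^2 + 56*m*o^2 - 480*m*o - 420*o^2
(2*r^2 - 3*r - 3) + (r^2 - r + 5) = 3*r^2 - 4*r + 2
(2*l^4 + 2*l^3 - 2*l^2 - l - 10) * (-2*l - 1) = -4*l^5 - 6*l^4 + 2*l^3 + 4*l^2 + 21*l + 10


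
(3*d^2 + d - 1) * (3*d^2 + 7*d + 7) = 9*d^4 + 24*d^3 + 25*d^2 - 7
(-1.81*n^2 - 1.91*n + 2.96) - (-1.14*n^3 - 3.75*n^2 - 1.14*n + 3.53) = 1.14*n^3 + 1.94*n^2 - 0.77*n - 0.57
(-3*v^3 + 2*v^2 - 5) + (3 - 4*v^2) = -3*v^3 - 2*v^2 - 2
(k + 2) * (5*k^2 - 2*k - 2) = 5*k^3 + 8*k^2 - 6*k - 4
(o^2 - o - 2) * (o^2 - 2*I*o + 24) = o^4 - o^3 - 2*I*o^3 + 22*o^2 + 2*I*o^2 - 24*o + 4*I*o - 48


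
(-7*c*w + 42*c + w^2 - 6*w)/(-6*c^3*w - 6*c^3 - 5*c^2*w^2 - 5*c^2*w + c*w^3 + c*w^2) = (7*c*w - 42*c - w^2 + 6*w)/(c*(6*c^2*w + 6*c^2 + 5*c*w^2 + 5*c*w - w^3 - w^2))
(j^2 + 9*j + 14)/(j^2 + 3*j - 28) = (j + 2)/(j - 4)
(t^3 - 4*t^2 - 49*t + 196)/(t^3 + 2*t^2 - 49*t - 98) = (t - 4)/(t + 2)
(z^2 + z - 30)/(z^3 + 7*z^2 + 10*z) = (z^2 + z - 30)/(z*(z^2 + 7*z + 10))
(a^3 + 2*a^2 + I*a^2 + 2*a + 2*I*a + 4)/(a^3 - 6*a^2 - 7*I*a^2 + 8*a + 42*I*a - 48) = (a^3 + a^2*(2 + I) + a*(2 + 2*I) + 4)/(a^3 + a^2*(-6 - 7*I) + a*(8 + 42*I) - 48)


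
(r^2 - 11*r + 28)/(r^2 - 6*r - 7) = (r - 4)/(r + 1)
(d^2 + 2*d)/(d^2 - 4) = d/(d - 2)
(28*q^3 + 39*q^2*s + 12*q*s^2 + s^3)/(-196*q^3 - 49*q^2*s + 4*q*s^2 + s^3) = (-q - s)/(7*q - s)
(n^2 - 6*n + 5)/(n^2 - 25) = (n - 1)/(n + 5)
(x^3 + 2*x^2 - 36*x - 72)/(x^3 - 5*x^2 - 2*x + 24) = (x^2 - 36)/(x^2 - 7*x + 12)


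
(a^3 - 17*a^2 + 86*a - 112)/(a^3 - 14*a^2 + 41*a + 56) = (a - 2)/(a + 1)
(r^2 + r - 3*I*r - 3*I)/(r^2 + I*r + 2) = (r^2 + r - 3*I*r - 3*I)/(r^2 + I*r + 2)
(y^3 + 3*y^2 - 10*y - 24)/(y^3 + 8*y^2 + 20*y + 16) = (y - 3)/(y + 2)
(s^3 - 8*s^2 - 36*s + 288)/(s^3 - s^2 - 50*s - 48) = (s - 6)/(s + 1)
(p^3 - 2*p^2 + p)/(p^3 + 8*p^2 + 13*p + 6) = p*(p^2 - 2*p + 1)/(p^3 + 8*p^2 + 13*p + 6)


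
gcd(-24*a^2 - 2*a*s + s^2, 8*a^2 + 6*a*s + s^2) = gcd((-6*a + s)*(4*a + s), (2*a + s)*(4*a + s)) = 4*a + s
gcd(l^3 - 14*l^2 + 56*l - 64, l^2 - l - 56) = l - 8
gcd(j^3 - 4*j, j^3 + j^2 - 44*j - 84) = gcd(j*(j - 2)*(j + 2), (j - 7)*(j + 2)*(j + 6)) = j + 2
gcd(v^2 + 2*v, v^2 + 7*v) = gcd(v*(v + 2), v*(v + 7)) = v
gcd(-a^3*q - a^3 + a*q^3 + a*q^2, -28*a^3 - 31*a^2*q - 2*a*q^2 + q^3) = a + q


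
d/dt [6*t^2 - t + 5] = 12*t - 1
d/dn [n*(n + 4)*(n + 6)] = 3*n^2 + 20*n + 24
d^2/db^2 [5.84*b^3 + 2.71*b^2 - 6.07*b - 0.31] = 35.04*b + 5.42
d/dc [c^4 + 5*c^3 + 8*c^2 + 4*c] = 4*c^3 + 15*c^2 + 16*c + 4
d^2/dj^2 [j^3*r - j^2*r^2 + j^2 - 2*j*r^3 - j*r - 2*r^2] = 6*j*r - 2*r^2 + 2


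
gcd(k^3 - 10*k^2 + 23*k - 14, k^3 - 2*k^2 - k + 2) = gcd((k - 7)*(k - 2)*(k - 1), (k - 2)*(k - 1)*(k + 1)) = k^2 - 3*k + 2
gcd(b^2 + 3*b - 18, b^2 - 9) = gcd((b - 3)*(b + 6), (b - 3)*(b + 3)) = b - 3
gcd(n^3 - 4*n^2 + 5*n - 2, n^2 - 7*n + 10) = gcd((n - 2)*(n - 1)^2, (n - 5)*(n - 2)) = n - 2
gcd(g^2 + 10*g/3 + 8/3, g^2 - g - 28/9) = g + 4/3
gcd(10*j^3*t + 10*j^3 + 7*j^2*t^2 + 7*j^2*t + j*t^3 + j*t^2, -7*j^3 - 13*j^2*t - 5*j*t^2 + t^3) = 1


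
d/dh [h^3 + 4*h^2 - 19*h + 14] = 3*h^2 + 8*h - 19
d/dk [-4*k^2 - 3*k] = -8*k - 3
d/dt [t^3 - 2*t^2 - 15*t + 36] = 3*t^2 - 4*t - 15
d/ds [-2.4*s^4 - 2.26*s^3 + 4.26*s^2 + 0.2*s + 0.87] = -9.6*s^3 - 6.78*s^2 + 8.52*s + 0.2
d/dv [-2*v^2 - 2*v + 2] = -4*v - 2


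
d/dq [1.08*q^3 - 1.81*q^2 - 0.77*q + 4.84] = 3.24*q^2 - 3.62*q - 0.77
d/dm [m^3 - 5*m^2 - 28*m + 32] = 3*m^2 - 10*m - 28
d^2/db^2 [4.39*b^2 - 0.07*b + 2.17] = 8.78000000000000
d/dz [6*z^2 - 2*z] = 12*z - 2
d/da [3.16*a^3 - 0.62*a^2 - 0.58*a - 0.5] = 9.48*a^2 - 1.24*a - 0.58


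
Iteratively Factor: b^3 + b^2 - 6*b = (b + 3)*(b^2 - 2*b) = (b - 2)*(b + 3)*(b)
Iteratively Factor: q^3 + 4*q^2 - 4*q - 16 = (q + 4)*(q^2 - 4) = (q + 2)*(q + 4)*(q - 2)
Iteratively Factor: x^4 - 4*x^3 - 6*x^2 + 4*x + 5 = (x + 1)*(x^3 - 5*x^2 - x + 5) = (x + 1)^2*(x^2 - 6*x + 5) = (x - 1)*(x + 1)^2*(x - 5)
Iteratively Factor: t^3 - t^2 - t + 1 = (t - 1)*(t^2 - 1) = (t - 1)^2*(t + 1)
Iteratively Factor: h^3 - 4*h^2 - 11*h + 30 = (h + 3)*(h^2 - 7*h + 10) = (h - 5)*(h + 3)*(h - 2)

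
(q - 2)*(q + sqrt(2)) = q^2 - 2*q + sqrt(2)*q - 2*sqrt(2)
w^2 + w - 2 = (w - 1)*(w + 2)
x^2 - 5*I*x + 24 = (x - 8*I)*(x + 3*I)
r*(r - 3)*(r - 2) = r^3 - 5*r^2 + 6*r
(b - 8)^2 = b^2 - 16*b + 64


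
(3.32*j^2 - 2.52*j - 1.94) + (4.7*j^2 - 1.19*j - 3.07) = 8.02*j^2 - 3.71*j - 5.01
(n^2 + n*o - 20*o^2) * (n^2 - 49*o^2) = n^4 + n^3*o - 69*n^2*o^2 - 49*n*o^3 + 980*o^4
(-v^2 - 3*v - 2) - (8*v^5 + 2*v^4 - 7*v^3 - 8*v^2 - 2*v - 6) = -8*v^5 - 2*v^4 + 7*v^3 + 7*v^2 - v + 4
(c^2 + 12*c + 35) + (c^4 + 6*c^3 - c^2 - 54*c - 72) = c^4 + 6*c^3 - 42*c - 37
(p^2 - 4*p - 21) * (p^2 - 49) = p^4 - 4*p^3 - 70*p^2 + 196*p + 1029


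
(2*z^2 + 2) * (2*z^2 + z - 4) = 4*z^4 + 2*z^3 - 4*z^2 + 2*z - 8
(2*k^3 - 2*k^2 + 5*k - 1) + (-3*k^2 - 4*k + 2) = 2*k^3 - 5*k^2 + k + 1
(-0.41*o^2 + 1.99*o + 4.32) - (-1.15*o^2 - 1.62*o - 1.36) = 0.74*o^2 + 3.61*o + 5.68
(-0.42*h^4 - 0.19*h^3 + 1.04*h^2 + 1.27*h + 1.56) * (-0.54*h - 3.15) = 0.2268*h^5 + 1.4256*h^4 + 0.0368999999999999*h^3 - 3.9618*h^2 - 4.8429*h - 4.914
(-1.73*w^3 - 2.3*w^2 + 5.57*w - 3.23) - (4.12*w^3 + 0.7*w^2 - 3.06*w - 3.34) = -5.85*w^3 - 3.0*w^2 + 8.63*w + 0.11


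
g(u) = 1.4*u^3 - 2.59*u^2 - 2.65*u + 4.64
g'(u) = 4.2*u^2 - 5.18*u - 2.65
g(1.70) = -0.47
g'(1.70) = 0.68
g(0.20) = 4.02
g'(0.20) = -3.52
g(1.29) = -0.08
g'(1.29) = -2.34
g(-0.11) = 4.90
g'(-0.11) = -2.03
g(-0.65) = 4.88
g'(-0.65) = 2.49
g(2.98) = 10.79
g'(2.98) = 19.21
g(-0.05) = 4.77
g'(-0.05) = -2.38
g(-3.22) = -60.42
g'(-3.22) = 57.58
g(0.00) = 4.64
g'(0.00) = -2.65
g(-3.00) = -48.52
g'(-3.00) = 50.69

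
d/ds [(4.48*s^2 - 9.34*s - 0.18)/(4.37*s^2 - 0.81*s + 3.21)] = (37.187*s^2 + 30.3348*s - 30.1272)/(19.0969*s^4 - 7.0794*s^3 + 28.7115*s^2 - 5.2002*s + 10.3041)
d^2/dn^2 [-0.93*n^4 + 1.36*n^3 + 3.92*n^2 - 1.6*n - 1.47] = -11.16*n^2 + 8.16*n + 7.84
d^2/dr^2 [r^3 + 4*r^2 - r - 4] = 6*r + 8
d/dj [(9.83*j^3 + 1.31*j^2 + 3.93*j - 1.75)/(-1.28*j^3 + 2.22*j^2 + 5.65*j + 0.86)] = (-7.105427357601e-15*j^5 + 23.4994*j^4 + 121.1398*j^3 + 17.3183*j^2 + 10.0232*j + 13.2673)/(1.6384*j^6 - 5.6832*j^5 - 9.5356*j^4 + 22.8844*j^3 + 35.7409*j^2 + 9.718*j + 0.7396)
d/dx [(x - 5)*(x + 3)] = 2*x - 2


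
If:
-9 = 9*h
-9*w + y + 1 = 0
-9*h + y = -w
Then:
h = -1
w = -4/5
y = -41/5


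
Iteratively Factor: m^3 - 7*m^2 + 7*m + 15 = (m - 3)*(m^2 - 4*m - 5) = (m - 3)*(m + 1)*(m - 5)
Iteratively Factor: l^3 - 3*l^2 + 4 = (l + 1)*(l^2 - 4*l + 4) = (l - 2)*(l + 1)*(l - 2)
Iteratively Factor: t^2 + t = (t)*(t + 1)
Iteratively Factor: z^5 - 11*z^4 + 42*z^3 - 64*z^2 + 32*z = (z - 1)*(z^4 - 10*z^3 + 32*z^2 - 32*z) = z*(z - 1)*(z^3 - 10*z^2 + 32*z - 32) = z*(z - 4)*(z - 1)*(z^2 - 6*z + 8) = z*(z - 4)^2*(z - 1)*(z - 2)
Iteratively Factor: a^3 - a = (a - 1)*(a^2 + a) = (a - 1)*(a + 1)*(a)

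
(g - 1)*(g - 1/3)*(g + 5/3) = g^3 + g^2/3 - 17*g/9 + 5/9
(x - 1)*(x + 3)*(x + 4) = x^3 + 6*x^2 + 5*x - 12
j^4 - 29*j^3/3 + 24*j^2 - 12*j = j*(j - 6)*(j - 3)*(j - 2/3)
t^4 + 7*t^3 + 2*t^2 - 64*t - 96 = (t - 3)*(t + 2)*(t + 4)^2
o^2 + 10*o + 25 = (o + 5)^2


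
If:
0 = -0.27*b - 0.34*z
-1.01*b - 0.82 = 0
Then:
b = -0.81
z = 0.64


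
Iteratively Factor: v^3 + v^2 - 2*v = (v)*(v^2 + v - 2) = v*(v - 1)*(v + 2)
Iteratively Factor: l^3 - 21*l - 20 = (l + 4)*(l^2 - 4*l - 5) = (l - 5)*(l + 4)*(l + 1)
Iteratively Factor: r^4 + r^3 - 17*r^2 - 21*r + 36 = (r + 3)*(r^3 - 2*r^2 - 11*r + 12) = (r + 3)^2*(r^2 - 5*r + 4) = (r - 4)*(r + 3)^2*(r - 1)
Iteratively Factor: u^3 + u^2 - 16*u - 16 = (u - 4)*(u^2 + 5*u + 4) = (u - 4)*(u + 4)*(u + 1)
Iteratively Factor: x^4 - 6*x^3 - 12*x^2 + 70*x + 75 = (x - 5)*(x^3 - x^2 - 17*x - 15) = (x - 5)*(x + 3)*(x^2 - 4*x - 5) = (x - 5)*(x + 1)*(x + 3)*(x - 5)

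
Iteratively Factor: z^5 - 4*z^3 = (z - 2)*(z^4 + 2*z^3) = z*(z - 2)*(z^3 + 2*z^2) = z^2*(z - 2)*(z^2 + 2*z) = z^2*(z - 2)*(z + 2)*(z)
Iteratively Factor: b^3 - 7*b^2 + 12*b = (b - 4)*(b^2 - 3*b) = b*(b - 4)*(b - 3)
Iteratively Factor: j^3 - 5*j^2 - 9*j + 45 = (j - 5)*(j^2 - 9) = (j - 5)*(j + 3)*(j - 3)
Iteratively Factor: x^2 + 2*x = (x)*(x + 2)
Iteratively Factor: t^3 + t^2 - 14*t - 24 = (t + 3)*(t^2 - 2*t - 8) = (t + 2)*(t + 3)*(t - 4)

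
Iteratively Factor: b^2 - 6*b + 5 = (b - 5)*(b - 1)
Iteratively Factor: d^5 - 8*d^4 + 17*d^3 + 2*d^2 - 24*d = (d - 3)*(d^4 - 5*d^3 + 2*d^2 + 8*d) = d*(d - 3)*(d^3 - 5*d^2 + 2*d + 8) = d*(d - 3)*(d - 2)*(d^2 - 3*d - 4) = d*(d - 3)*(d - 2)*(d + 1)*(d - 4)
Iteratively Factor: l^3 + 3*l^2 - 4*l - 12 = (l + 3)*(l^2 - 4) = (l + 2)*(l + 3)*(l - 2)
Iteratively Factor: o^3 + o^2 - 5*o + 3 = (o - 1)*(o^2 + 2*o - 3) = (o - 1)^2*(o + 3)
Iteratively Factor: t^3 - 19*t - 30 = (t + 3)*(t^2 - 3*t - 10) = (t - 5)*(t + 3)*(t + 2)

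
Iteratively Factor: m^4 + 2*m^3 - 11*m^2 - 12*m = (m + 1)*(m^3 + m^2 - 12*m) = m*(m + 1)*(m^2 + m - 12) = m*(m + 1)*(m + 4)*(m - 3)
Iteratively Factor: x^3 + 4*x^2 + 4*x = (x + 2)*(x^2 + 2*x) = x*(x + 2)*(x + 2)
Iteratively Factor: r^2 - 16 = (r + 4)*(r - 4)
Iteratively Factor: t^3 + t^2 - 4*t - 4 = (t + 1)*(t^2 - 4) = (t + 1)*(t + 2)*(t - 2)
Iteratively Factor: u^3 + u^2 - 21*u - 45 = (u + 3)*(u^2 - 2*u - 15) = (u - 5)*(u + 3)*(u + 3)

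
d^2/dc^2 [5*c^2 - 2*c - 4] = 10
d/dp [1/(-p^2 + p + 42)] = (2*p - 1)/(-p^2 + p + 42)^2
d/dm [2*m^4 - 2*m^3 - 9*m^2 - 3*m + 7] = 8*m^3 - 6*m^2 - 18*m - 3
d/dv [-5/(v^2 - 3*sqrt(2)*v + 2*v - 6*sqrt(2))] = 5*(2*v - 3*sqrt(2) + 2)/(v^2 - 3*sqrt(2)*v + 2*v - 6*sqrt(2))^2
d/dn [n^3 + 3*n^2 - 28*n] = 3*n^2 + 6*n - 28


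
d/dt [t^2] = 2*t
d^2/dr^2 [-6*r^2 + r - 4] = -12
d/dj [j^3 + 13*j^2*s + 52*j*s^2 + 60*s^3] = 3*j^2 + 26*j*s + 52*s^2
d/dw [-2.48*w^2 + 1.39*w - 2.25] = 1.39 - 4.96*w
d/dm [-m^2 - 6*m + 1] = -2*m - 6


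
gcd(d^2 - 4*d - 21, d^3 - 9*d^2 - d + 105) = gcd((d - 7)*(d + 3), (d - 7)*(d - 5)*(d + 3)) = d^2 - 4*d - 21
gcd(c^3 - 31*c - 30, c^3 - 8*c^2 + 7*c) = 1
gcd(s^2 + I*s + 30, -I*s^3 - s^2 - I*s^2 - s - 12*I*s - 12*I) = 1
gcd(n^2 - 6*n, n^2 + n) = n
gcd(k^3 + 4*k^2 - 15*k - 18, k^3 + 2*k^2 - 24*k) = k + 6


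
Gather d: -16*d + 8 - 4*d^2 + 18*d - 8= -4*d^2 + 2*d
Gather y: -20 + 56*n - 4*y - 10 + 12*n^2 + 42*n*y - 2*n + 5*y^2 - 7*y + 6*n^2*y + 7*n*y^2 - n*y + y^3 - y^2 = 12*n^2 + 54*n + y^3 + y^2*(7*n + 4) + y*(6*n^2 + 41*n - 11) - 30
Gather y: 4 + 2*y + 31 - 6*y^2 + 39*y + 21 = -6*y^2 + 41*y + 56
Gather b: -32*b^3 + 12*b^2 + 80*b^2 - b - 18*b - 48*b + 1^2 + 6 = -32*b^3 + 92*b^2 - 67*b + 7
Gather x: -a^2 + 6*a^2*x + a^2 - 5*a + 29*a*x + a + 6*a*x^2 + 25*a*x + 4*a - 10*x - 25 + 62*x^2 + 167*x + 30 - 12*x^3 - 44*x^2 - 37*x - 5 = -12*x^3 + x^2*(6*a + 18) + x*(6*a^2 + 54*a + 120)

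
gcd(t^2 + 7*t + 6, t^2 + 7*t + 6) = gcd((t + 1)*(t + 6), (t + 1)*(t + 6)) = t^2 + 7*t + 6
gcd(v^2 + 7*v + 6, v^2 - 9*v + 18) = 1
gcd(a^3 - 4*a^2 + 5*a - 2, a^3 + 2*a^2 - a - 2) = a - 1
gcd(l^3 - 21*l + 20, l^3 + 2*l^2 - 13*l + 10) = l^2 + 4*l - 5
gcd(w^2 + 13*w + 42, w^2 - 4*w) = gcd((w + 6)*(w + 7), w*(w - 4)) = 1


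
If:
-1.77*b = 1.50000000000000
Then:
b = -0.85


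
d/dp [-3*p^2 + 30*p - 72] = 30 - 6*p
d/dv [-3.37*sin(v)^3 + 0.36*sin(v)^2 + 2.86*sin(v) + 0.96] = (-10.11*sin(v)^2 + 0.72*sin(v) + 2.86)*cos(v)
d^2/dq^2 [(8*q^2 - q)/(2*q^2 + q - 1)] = 2*(-20*q^3 + 48*q^2 - 6*q + 7)/(8*q^6 + 12*q^5 - 6*q^4 - 11*q^3 + 3*q^2 + 3*q - 1)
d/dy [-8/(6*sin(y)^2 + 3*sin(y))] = 8*(4/tan(y) + cos(y)/sin(y)^2)/(3*(2*sin(y) + 1)^2)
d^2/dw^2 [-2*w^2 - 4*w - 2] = -4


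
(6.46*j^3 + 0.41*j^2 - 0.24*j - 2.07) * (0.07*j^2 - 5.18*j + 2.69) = 0.4522*j^5 - 33.4341*j^4 + 15.2368*j^3 + 2.2012*j^2 + 10.077*j - 5.5683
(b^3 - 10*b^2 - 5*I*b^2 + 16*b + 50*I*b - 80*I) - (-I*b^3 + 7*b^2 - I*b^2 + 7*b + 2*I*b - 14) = b^3 + I*b^3 - 17*b^2 - 4*I*b^2 + 9*b + 48*I*b + 14 - 80*I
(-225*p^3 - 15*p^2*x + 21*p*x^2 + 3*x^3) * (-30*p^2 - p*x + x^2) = 6750*p^5 + 675*p^4*x - 840*p^3*x^2 - 126*p^2*x^3 + 18*p*x^4 + 3*x^5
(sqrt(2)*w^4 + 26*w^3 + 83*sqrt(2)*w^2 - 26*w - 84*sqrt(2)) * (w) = sqrt(2)*w^5 + 26*w^4 + 83*sqrt(2)*w^3 - 26*w^2 - 84*sqrt(2)*w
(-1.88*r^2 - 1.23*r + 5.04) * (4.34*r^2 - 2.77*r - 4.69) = -8.1592*r^4 - 0.1306*r^3 + 34.0979*r^2 - 8.1921*r - 23.6376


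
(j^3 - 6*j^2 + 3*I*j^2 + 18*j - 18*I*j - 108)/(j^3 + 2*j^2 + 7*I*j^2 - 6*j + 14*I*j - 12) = (j^2 - 3*j*(2 + I) + 18*I)/(j^2 + j*(2 + I) + 2*I)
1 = 1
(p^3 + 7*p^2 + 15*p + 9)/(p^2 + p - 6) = (p^2 + 4*p + 3)/(p - 2)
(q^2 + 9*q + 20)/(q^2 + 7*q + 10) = (q + 4)/(q + 2)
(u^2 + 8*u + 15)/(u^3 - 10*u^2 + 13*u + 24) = (u^2 + 8*u + 15)/(u^3 - 10*u^2 + 13*u + 24)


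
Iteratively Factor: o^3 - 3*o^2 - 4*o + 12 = (o + 2)*(o^2 - 5*o + 6) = (o - 2)*(o + 2)*(o - 3)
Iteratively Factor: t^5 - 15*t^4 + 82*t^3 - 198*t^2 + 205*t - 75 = (t - 3)*(t^4 - 12*t^3 + 46*t^2 - 60*t + 25) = (t - 3)*(t - 1)*(t^3 - 11*t^2 + 35*t - 25) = (t - 5)*(t - 3)*(t - 1)*(t^2 - 6*t + 5) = (t - 5)^2*(t - 3)*(t - 1)*(t - 1)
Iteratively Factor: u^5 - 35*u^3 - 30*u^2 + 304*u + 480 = (u + 2)*(u^4 - 2*u^3 - 31*u^2 + 32*u + 240) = (u - 5)*(u + 2)*(u^3 + 3*u^2 - 16*u - 48) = (u - 5)*(u + 2)*(u + 3)*(u^2 - 16) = (u - 5)*(u - 4)*(u + 2)*(u + 3)*(u + 4)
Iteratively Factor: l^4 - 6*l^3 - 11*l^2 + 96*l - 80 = (l - 4)*(l^3 - 2*l^2 - 19*l + 20) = (l - 5)*(l - 4)*(l^2 + 3*l - 4) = (l - 5)*(l - 4)*(l + 4)*(l - 1)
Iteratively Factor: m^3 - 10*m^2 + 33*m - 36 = (m - 3)*(m^2 - 7*m + 12) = (m - 3)^2*(m - 4)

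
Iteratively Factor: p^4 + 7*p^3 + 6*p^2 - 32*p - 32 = (p + 1)*(p^3 + 6*p^2 - 32) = (p - 2)*(p + 1)*(p^2 + 8*p + 16) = (p - 2)*(p + 1)*(p + 4)*(p + 4)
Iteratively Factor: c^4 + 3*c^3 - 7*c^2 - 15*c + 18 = (c - 2)*(c^3 + 5*c^2 + 3*c - 9) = (c - 2)*(c + 3)*(c^2 + 2*c - 3) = (c - 2)*(c + 3)^2*(c - 1)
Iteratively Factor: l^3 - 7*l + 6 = (l + 3)*(l^2 - 3*l + 2) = (l - 1)*(l + 3)*(l - 2)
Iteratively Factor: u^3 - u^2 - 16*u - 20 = (u + 2)*(u^2 - 3*u - 10) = (u + 2)^2*(u - 5)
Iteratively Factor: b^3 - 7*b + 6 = (b - 1)*(b^2 + b - 6) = (b - 1)*(b + 3)*(b - 2)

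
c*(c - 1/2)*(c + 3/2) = c^3 + c^2 - 3*c/4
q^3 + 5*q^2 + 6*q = q*(q + 2)*(q + 3)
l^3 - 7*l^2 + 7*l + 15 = (l - 5)*(l - 3)*(l + 1)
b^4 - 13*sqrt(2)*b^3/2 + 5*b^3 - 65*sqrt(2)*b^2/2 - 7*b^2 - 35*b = b*(b + 5)*(b - 7*sqrt(2))*(b + sqrt(2)/2)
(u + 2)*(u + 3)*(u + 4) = u^3 + 9*u^2 + 26*u + 24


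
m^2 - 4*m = m*(m - 4)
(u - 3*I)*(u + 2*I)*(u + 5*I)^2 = u^4 + 9*I*u^3 - 9*u^2 + 85*I*u - 150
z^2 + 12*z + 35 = (z + 5)*(z + 7)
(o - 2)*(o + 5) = o^2 + 3*o - 10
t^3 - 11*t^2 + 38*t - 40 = (t - 5)*(t - 4)*(t - 2)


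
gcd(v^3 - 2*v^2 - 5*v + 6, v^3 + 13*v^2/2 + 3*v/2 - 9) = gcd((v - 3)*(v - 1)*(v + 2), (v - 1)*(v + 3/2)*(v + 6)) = v - 1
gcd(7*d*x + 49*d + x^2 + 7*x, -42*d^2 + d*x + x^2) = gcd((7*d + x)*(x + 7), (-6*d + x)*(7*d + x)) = 7*d + x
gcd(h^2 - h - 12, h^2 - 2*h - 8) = h - 4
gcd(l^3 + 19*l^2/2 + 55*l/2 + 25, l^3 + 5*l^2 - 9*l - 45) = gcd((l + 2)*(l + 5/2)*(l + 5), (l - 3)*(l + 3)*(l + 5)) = l + 5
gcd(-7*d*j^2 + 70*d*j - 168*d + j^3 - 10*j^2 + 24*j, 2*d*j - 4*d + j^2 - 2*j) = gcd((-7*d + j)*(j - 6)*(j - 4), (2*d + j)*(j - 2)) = 1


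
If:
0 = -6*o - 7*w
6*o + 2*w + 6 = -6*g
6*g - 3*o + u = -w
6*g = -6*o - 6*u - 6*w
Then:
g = -28/53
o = -35/53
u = 33/53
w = 30/53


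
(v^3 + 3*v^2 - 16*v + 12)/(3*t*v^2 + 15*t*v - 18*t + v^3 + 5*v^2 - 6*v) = (v - 2)/(3*t + v)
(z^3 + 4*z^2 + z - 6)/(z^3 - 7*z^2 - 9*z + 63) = (z^2 + z - 2)/(z^2 - 10*z + 21)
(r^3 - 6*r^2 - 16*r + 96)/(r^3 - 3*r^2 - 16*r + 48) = (r - 6)/(r - 3)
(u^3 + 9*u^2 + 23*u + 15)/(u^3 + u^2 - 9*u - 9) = (u + 5)/(u - 3)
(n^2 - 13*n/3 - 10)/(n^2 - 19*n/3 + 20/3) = (3*n^2 - 13*n - 30)/(3*n^2 - 19*n + 20)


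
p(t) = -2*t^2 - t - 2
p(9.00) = -173.00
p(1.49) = -7.93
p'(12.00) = -49.00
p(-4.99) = -46.81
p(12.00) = -302.00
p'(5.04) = -21.16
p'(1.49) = -6.96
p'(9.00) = -37.00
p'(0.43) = -2.72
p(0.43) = -2.80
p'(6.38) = -26.52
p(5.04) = -57.84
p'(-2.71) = 9.84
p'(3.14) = -13.56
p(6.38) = -89.79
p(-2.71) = -13.98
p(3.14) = -24.86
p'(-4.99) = 18.96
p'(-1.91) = 6.64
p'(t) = -4*t - 1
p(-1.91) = -7.39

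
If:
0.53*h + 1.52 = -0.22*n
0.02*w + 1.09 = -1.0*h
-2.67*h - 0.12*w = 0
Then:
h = -1.96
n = -2.18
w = 43.70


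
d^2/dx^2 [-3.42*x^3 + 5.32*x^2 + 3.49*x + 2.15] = 10.64 - 20.52*x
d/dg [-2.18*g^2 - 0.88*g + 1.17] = -4.36*g - 0.88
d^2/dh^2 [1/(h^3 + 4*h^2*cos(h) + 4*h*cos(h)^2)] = 4*(h^3*cos(h) - 8*h^2*sin(h) - 2*h^2*cos(2*h) + 7*h^2 - 2*h*sin(2*h) + 4*h*cos(h) + cos(2*h) + 1)/(h^3*(h + 2*cos(h))^4)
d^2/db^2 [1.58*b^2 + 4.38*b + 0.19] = 3.16000000000000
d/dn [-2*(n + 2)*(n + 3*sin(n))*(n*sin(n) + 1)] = -2*(n + 2)*(n + 3*sin(n))*(n*cos(n) + sin(n)) - 2*(n + 2)*(n*sin(n) + 1)*(3*cos(n) + 1) - 2*(n + 3*sin(n))*(n*sin(n) + 1)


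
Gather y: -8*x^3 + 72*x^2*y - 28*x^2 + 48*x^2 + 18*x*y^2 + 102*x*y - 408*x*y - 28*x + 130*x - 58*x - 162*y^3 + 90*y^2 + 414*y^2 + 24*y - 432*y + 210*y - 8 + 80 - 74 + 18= -8*x^3 + 20*x^2 + 44*x - 162*y^3 + y^2*(18*x + 504) + y*(72*x^2 - 306*x - 198) + 16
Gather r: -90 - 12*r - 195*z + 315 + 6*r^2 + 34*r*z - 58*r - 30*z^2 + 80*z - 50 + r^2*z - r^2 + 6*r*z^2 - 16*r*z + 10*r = r^2*(z + 5) + r*(6*z^2 + 18*z - 60) - 30*z^2 - 115*z + 175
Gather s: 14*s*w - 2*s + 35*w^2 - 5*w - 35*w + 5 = s*(14*w - 2) + 35*w^2 - 40*w + 5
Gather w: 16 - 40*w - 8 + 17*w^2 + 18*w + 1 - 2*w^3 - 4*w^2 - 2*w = -2*w^3 + 13*w^2 - 24*w + 9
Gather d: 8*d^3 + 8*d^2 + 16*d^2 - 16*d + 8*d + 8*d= 8*d^3 + 24*d^2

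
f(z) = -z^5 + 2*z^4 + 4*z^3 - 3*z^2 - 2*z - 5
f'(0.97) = 6.35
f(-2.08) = 26.55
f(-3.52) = 637.85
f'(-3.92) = -1456.60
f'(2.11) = 14.81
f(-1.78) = 4.44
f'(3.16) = -147.26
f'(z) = -5*z^4 + 8*z^3 + 12*z^2 - 6*z - 2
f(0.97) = -5.20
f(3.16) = -30.72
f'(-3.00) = -497.00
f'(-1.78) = -48.61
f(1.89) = 8.91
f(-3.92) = 1113.66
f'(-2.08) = -103.18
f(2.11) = 12.82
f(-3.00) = 271.00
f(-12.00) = 282979.00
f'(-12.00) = -115706.00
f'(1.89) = 19.74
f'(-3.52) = -948.72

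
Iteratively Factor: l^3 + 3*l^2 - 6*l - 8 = (l + 4)*(l^2 - l - 2) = (l - 2)*(l + 4)*(l + 1)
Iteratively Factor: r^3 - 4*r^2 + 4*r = (r - 2)*(r^2 - 2*r) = (r - 2)^2*(r)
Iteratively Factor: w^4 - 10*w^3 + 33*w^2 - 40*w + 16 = (w - 1)*(w^3 - 9*w^2 + 24*w - 16) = (w - 4)*(w - 1)*(w^2 - 5*w + 4) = (w - 4)*(w - 1)^2*(w - 4)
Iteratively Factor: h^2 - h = (h)*(h - 1)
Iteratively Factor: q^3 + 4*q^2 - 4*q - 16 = (q + 2)*(q^2 + 2*q - 8) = (q - 2)*(q + 2)*(q + 4)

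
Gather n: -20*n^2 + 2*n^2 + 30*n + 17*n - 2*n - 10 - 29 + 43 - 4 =-18*n^2 + 45*n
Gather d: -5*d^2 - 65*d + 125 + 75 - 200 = -5*d^2 - 65*d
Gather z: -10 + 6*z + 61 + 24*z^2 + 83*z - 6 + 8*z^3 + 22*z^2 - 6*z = 8*z^3 + 46*z^2 + 83*z + 45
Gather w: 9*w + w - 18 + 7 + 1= 10*w - 10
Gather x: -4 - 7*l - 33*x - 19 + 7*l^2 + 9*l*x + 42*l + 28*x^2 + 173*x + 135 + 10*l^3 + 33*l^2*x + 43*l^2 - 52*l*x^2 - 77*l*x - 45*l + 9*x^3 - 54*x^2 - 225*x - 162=10*l^3 + 50*l^2 - 10*l + 9*x^3 + x^2*(-52*l - 26) + x*(33*l^2 - 68*l - 85) - 50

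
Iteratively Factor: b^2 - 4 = (b - 2)*(b + 2)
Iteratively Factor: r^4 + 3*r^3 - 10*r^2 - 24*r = (r)*(r^3 + 3*r^2 - 10*r - 24) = r*(r + 2)*(r^2 + r - 12) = r*(r - 3)*(r + 2)*(r + 4)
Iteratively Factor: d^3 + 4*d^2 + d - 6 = (d + 2)*(d^2 + 2*d - 3) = (d - 1)*(d + 2)*(d + 3)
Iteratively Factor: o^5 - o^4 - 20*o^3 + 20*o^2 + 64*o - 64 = (o + 4)*(o^4 - 5*o^3 + 20*o - 16) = (o + 2)*(o + 4)*(o^3 - 7*o^2 + 14*o - 8) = (o - 4)*(o + 2)*(o + 4)*(o^2 - 3*o + 2) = (o - 4)*(o - 2)*(o + 2)*(o + 4)*(o - 1)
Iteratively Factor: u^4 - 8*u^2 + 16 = (u - 2)*(u^3 + 2*u^2 - 4*u - 8) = (u - 2)^2*(u^2 + 4*u + 4) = (u - 2)^2*(u + 2)*(u + 2)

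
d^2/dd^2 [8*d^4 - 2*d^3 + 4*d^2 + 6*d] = 96*d^2 - 12*d + 8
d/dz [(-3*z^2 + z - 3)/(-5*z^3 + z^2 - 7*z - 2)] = (-15*z^4 + 10*z^3 - 25*z^2 + 18*z - 23)/(25*z^6 - 10*z^5 + 71*z^4 + 6*z^3 + 45*z^2 + 28*z + 4)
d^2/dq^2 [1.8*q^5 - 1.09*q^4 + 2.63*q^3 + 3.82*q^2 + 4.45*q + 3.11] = 36.0*q^3 - 13.08*q^2 + 15.78*q + 7.64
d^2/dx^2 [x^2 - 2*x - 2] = 2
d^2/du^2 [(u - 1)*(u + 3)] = 2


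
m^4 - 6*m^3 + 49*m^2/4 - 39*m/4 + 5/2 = (m - 5/2)*(m - 2)*(m - 1)*(m - 1/2)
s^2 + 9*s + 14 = (s + 2)*(s + 7)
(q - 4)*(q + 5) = q^2 + q - 20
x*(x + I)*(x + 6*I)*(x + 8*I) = x^4 + 15*I*x^3 - 62*x^2 - 48*I*x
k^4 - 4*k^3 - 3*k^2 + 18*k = k*(k - 3)^2*(k + 2)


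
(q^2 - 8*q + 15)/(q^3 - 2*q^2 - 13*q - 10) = (q - 3)/(q^2 + 3*q + 2)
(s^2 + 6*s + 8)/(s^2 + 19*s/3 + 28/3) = 3*(s + 2)/(3*s + 7)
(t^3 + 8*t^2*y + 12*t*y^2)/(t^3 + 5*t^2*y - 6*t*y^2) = (-t - 2*y)/(-t + y)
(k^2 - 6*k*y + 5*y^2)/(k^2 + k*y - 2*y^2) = (k - 5*y)/(k + 2*y)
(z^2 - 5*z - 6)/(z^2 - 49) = (z^2 - 5*z - 6)/(z^2 - 49)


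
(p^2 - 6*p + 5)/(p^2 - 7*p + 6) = (p - 5)/(p - 6)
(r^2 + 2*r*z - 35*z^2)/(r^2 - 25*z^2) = (r + 7*z)/(r + 5*z)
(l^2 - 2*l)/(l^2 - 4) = l/(l + 2)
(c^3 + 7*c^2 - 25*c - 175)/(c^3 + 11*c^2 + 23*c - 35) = (c - 5)/(c - 1)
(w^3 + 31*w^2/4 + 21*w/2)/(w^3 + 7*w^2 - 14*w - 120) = w*(4*w + 7)/(4*(w^2 + w - 20))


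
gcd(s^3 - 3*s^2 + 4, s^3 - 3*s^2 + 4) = s^3 - 3*s^2 + 4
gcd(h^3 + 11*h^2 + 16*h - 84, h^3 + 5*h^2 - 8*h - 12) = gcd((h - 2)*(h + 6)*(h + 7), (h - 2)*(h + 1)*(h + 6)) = h^2 + 4*h - 12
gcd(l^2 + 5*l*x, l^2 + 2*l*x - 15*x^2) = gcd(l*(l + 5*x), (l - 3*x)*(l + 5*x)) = l + 5*x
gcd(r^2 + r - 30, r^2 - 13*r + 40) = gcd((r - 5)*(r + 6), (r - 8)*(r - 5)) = r - 5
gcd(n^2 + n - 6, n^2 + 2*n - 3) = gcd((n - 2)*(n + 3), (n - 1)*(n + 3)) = n + 3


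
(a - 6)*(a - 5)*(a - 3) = a^3 - 14*a^2 + 63*a - 90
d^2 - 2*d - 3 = (d - 3)*(d + 1)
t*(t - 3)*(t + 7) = t^3 + 4*t^2 - 21*t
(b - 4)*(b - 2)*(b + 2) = b^3 - 4*b^2 - 4*b + 16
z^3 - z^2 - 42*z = z*(z - 7)*(z + 6)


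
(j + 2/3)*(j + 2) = j^2 + 8*j/3 + 4/3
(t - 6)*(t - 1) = t^2 - 7*t + 6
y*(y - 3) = y^2 - 3*y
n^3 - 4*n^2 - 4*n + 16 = (n - 4)*(n - 2)*(n + 2)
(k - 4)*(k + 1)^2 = k^3 - 2*k^2 - 7*k - 4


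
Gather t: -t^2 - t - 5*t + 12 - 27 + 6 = -t^2 - 6*t - 9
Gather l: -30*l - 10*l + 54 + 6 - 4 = 56 - 40*l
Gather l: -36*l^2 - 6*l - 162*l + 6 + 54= -36*l^2 - 168*l + 60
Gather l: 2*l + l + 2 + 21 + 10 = 3*l + 33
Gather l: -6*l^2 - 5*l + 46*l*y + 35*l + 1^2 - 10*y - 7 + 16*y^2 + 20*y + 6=-6*l^2 + l*(46*y + 30) + 16*y^2 + 10*y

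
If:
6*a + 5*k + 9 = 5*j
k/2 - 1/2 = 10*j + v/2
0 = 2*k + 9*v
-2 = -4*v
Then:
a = 7/32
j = -3/16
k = -9/4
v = 1/2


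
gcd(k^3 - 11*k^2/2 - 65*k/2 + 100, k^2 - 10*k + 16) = k - 8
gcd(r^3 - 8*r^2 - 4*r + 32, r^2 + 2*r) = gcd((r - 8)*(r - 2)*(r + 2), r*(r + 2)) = r + 2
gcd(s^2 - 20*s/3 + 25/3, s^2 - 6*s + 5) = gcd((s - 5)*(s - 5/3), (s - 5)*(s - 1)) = s - 5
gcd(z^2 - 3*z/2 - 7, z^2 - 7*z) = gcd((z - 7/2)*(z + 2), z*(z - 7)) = 1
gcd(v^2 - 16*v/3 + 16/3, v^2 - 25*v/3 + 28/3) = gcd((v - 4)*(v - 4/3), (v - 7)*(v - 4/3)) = v - 4/3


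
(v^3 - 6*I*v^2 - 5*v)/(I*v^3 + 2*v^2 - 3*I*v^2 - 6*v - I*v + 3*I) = -v*(I*v + 5)/(v^2 - v*(3 + I) + 3*I)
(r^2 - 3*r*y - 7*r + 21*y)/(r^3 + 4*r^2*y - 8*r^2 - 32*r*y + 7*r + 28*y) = (r - 3*y)/(r^2 + 4*r*y - r - 4*y)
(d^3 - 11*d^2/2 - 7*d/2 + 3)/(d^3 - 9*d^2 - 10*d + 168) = (2*d^2 + d - 1)/(2*(d^2 - 3*d - 28))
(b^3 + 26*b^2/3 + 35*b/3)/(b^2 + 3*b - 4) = b*(3*b^2 + 26*b + 35)/(3*(b^2 + 3*b - 4))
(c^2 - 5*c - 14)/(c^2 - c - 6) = (c - 7)/(c - 3)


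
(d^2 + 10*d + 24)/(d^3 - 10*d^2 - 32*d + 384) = (d + 4)/(d^2 - 16*d + 64)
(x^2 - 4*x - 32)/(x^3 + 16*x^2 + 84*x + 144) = (x - 8)/(x^2 + 12*x + 36)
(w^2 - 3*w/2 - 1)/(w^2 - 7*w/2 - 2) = (w - 2)/(w - 4)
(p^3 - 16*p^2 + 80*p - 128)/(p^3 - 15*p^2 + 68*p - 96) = (p - 4)/(p - 3)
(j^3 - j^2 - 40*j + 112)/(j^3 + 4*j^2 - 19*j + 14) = (j^2 - 8*j + 16)/(j^2 - 3*j + 2)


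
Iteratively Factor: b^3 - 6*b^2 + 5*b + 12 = (b - 4)*(b^2 - 2*b - 3) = (b - 4)*(b + 1)*(b - 3)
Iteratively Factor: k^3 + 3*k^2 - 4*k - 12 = (k + 2)*(k^2 + k - 6) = (k - 2)*(k + 2)*(k + 3)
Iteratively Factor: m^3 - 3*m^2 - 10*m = (m)*(m^2 - 3*m - 10) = m*(m - 5)*(m + 2)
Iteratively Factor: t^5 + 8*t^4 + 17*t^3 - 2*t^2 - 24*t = (t + 2)*(t^4 + 6*t^3 + 5*t^2 - 12*t) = (t - 1)*(t + 2)*(t^3 + 7*t^2 + 12*t) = (t - 1)*(t + 2)*(t + 3)*(t^2 + 4*t) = t*(t - 1)*(t + 2)*(t + 3)*(t + 4)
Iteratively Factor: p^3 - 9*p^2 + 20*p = (p - 5)*(p^2 - 4*p) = p*(p - 5)*(p - 4)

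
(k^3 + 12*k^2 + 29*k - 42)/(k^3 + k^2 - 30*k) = (k^2 + 6*k - 7)/(k*(k - 5))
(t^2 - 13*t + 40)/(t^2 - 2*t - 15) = (t - 8)/(t + 3)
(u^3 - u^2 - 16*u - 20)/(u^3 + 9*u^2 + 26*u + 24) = (u^2 - 3*u - 10)/(u^2 + 7*u + 12)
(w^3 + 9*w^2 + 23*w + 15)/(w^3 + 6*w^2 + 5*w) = (w + 3)/w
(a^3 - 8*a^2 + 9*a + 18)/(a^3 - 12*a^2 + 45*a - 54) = (a + 1)/(a - 3)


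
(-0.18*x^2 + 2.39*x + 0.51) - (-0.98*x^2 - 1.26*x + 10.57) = 0.8*x^2 + 3.65*x - 10.06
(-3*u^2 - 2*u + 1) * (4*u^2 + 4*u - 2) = -12*u^4 - 20*u^3 + 2*u^2 + 8*u - 2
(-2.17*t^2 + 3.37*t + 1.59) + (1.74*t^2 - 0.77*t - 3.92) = -0.43*t^2 + 2.6*t - 2.33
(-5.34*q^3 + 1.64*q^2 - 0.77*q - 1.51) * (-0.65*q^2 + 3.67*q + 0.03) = 3.471*q^5 - 20.6638*q^4 + 6.3591*q^3 - 1.7952*q^2 - 5.5648*q - 0.0453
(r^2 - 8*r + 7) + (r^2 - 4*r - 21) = 2*r^2 - 12*r - 14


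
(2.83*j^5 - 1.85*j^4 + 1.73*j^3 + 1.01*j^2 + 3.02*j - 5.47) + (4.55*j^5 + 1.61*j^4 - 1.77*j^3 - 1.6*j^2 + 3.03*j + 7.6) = 7.38*j^5 - 0.24*j^4 - 0.04*j^3 - 0.59*j^2 + 6.05*j + 2.13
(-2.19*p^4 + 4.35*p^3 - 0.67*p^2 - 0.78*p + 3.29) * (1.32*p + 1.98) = -2.8908*p^5 + 1.4058*p^4 + 7.7286*p^3 - 2.3562*p^2 + 2.7984*p + 6.5142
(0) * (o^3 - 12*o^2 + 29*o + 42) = 0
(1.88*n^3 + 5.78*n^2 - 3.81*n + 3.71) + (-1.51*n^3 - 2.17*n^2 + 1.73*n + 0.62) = 0.37*n^3 + 3.61*n^2 - 2.08*n + 4.33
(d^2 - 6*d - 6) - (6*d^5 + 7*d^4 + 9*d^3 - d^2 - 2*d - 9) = -6*d^5 - 7*d^4 - 9*d^3 + 2*d^2 - 4*d + 3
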